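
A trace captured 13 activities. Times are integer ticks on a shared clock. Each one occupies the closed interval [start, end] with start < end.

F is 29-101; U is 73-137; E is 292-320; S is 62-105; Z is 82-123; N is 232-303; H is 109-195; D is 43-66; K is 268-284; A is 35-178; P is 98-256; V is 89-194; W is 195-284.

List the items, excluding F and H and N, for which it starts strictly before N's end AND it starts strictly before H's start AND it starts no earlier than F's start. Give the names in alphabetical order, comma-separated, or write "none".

A, D, P, S, U, V, Z

Conditions: its start is strictly before N's end (X.start < 303) AND its start is strictly before H's start (X.start < 109) AND its start is no earlier than F's start (X.start >= 29).
A: start 35 < 303? ✓; start 35 < 109? ✓; start 35 >= 29? ✓ → yes.
D: start 43 < 303? ✓; start 43 < 109? ✓; start 43 >= 29? ✓ → yes.
E: start 292 < 303? ✓; start 292 < 109? ✗; start 292 >= 29? ✓ → no.
K: start 268 < 303? ✓; start 268 < 109? ✗; start 268 >= 29? ✓ → no.
P: start 98 < 303? ✓; start 98 < 109? ✓; start 98 >= 29? ✓ → yes.
S: start 62 < 303? ✓; start 62 < 109? ✓; start 62 >= 29? ✓ → yes.
U: start 73 < 303? ✓; start 73 < 109? ✓; start 73 >= 29? ✓ → yes.
V: start 89 < 303? ✓; start 89 < 109? ✓; start 89 >= 29? ✓ → yes.
W: start 195 < 303? ✓; start 195 < 109? ✗; start 195 >= 29? ✓ → no.
Z: start 82 < 303? ✓; start 82 < 109? ✓; start 82 >= 29? ✓ → yes.
Result: A, D, P, S, U, V, Z.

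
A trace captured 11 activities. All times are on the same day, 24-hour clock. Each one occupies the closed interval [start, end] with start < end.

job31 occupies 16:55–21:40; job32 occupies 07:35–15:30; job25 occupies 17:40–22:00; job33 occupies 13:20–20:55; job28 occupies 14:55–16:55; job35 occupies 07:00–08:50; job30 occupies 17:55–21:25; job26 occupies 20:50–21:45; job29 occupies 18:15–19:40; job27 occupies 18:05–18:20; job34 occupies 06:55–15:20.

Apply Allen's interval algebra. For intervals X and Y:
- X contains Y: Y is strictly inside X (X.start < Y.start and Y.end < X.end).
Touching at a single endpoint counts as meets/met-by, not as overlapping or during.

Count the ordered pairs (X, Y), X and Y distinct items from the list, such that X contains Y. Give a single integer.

13

Checking all 110 ordered pairs for relation 'contains'; matching pairs in alphabetical order:
(job25, job26): job25 contains job26 ✓
(job25, job27): job25 contains job27 ✓
(job25, job29): job25 contains job29 ✓
(job25, job30): job25 contains job30 ✓
(job30, job27): job30 contains job27 ✓
(job30, job29): job30 contains job29 ✓
(job31, job27): job31 contains job27 ✓
(job31, job29): job31 contains job29 ✓
(job31, job30): job31 contains job30 ✓
(job33, job27): job33 contains job27 ✓
(job33, job28): job33 contains job28 ✓
(job33, job29): job33 contains job29 ✓
(job34, job35): job34 contains job35 ✓
Count: 13.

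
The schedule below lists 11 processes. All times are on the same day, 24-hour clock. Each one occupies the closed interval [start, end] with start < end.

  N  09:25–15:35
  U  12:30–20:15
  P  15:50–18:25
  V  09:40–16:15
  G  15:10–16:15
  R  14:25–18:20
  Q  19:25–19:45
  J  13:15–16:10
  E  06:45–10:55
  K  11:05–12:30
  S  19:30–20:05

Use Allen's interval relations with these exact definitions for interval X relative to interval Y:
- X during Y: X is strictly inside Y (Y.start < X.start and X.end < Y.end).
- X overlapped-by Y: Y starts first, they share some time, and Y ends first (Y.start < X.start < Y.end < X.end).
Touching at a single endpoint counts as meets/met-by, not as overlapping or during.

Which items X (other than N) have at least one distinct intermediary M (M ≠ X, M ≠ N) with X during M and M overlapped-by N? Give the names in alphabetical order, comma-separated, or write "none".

Target N = [09:25, 15:35].
Intermediaries M with M overlapped-by N: G, J, R, U, V.
Via G — items with X during G: none.
Via J — items with X during J: none.
Via R — items with X during R: G.
Via U — items with X during U: G, J, P, Q, R, S.
Via V — items with X during V: J, K.
Union: G, J, K, P, Q, R, S.

G, J, K, P, Q, R, S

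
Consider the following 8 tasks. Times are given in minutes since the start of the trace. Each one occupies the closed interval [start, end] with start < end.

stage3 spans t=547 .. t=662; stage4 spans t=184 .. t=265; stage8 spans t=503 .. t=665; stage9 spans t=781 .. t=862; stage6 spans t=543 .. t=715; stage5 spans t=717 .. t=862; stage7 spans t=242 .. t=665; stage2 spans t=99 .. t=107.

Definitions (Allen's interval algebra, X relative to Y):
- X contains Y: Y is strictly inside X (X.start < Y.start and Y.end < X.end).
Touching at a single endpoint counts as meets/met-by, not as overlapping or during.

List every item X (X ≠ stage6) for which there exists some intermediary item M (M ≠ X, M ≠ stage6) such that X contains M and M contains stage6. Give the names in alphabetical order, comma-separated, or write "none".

Target stage6 = [t=543, t=715].
Intermediaries M with M contains stage6: none.
Union: none.

none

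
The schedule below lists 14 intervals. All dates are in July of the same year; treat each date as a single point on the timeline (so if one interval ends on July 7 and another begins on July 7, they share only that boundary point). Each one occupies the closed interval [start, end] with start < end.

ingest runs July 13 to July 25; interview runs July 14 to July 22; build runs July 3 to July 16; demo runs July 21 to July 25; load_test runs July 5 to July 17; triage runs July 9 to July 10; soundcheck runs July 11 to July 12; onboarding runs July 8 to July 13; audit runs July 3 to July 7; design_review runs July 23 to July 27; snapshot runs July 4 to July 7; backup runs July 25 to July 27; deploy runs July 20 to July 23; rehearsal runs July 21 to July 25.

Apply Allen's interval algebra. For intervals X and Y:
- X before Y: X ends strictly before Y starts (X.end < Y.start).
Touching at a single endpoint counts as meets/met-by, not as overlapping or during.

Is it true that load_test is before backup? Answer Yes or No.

Yes

load_test = [July 5, July 17], backup = [July 25, July 27].
Actual relation of load_test to backup: before.
Asked whether 'before' holds → Yes.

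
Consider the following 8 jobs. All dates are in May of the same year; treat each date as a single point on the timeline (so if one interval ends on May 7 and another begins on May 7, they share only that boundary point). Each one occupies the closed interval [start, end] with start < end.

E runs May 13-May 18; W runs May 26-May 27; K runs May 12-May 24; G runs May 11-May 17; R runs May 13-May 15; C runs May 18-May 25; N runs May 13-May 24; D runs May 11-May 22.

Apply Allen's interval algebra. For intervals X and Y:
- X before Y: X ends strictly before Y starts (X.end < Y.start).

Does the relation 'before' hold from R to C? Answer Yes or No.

Yes

R = [May 13, May 15], C = [May 18, May 25].
Actual relation of R to C: before.
Asked whether 'before' holds → Yes.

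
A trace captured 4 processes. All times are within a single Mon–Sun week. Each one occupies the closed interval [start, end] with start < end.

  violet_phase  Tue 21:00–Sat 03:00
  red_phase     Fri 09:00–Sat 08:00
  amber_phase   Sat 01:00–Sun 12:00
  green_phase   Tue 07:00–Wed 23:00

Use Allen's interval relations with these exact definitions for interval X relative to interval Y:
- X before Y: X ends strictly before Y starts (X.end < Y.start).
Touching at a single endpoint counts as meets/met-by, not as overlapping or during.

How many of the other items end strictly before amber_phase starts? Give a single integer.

1

Target amber_phase = [Sat 01:00, Sun 12:00].
green_phase [Tue 07:00, Wed 23:00] → before → counts.
red_phase [Fri 09:00, Sat 08:00] → overlaps → no.
violet_phase [Tue 21:00, Sat 03:00] → overlaps → no.
Total: 1.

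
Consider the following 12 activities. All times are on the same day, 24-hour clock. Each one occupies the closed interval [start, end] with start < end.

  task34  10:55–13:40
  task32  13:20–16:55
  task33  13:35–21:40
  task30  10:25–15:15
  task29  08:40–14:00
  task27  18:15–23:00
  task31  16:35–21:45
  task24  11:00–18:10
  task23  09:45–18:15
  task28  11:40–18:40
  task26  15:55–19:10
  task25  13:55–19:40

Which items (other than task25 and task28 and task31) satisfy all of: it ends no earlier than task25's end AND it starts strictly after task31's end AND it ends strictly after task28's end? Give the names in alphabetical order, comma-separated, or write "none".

Conditions: its end is no earlier than task25's end (X.end >= 19:40) AND its start is strictly after task31's end (X.start > 21:45) AND its end is strictly after task28's end (X.end > 18:40).
task23: end 18:15 >= 19:40? ✗; start 09:45 > 21:45? ✗; end 18:15 > 18:40? ✗ → no.
task24: end 18:10 >= 19:40? ✗; start 11:00 > 21:45? ✗; end 18:10 > 18:40? ✗ → no.
task26: end 19:10 >= 19:40? ✗; start 15:55 > 21:45? ✗; end 19:10 > 18:40? ✓ → no.
task27: end 23:00 >= 19:40? ✓; start 18:15 > 21:45? ✗; end 23:00 > 18:40? ✓ → no.
task29: end 14:00 >= 19:40? ✗; start 08:40 > 21:45? ✗; end 14:00 > 18:40? ✗ → no.
task30: end 15:15 >= 19:40? ✗; start 10:25 > 21:45? ✗; end 15:15 > 18:40? ✗ → no.
task32: end 16:55 >= 19:40? ✗; start 13:20 > 21:45? ✗; end 16:55 > 18:40? ✗ → no.
task33: end 21:40 >= 19:40? ✓; start 13:35 > 21:45? ✗; end 21:40 > 18:40? ✓ → no.
task34: end 13:40 >= 19:40? ✗; start 10:55 > 21:45? ✗; end 13:40 > 18:40? ✗ → no.
Result: none.

none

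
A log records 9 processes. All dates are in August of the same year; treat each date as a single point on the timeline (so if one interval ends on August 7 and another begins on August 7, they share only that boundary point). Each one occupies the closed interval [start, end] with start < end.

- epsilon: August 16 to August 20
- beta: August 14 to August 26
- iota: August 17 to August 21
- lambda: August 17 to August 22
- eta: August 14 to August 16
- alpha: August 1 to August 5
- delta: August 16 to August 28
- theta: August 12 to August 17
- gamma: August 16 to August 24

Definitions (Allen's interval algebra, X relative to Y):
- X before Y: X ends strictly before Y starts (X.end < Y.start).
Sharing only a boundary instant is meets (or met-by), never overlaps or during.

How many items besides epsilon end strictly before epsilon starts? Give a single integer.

1

Target epsilon = [August 16, August 20].
alpha [August 1, August 5] → before → counts.
beta [August 14, August 26] → contains → no.
delta [August 16, August 28] → started-by → no.
eta [August 14, August 16] → meets → no.
gamma [August 16, August 24] → started-by → no.
iota [August 17, August 21] → overlapped-by → no.
lambda [August 17, August 22] → overlapped-by → no.
theta [August 12, August 17] → overlaps → no.
Total: 1.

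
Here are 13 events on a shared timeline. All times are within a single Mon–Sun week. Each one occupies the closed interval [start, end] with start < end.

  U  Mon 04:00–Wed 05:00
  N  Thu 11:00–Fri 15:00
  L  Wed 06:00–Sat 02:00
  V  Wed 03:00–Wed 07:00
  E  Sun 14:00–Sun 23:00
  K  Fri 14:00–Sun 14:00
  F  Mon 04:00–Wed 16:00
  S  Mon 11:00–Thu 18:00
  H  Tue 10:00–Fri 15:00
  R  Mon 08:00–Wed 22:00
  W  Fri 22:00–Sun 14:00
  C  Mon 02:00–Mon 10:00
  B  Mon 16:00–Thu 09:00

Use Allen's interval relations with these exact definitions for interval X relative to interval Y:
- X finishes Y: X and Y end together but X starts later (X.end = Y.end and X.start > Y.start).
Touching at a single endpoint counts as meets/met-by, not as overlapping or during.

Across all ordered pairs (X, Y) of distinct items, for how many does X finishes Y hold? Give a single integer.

2

Checking all 156 ordered pairs for relation 'finishes'; matching pairs in alphabetical order:
(N, H): N finishes H ✓
(W, K): W finishes K ✓
Count: 2.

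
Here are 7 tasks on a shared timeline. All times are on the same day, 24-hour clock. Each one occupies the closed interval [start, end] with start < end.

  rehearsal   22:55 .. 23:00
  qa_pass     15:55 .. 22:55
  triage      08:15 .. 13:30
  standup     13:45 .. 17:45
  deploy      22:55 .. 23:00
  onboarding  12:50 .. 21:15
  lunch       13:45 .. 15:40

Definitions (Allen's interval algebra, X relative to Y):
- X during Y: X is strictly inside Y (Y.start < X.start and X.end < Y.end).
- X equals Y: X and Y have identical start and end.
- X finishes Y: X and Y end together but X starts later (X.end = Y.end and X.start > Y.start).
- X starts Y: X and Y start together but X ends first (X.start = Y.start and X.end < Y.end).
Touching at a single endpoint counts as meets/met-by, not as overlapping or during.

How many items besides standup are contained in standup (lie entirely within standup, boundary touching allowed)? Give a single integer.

Target standup = [13:45, 17:45].
deploy [22:55, 23:00] → after → no.
lunch [13:45, 15:40] → starts → counts.
onboarding [12:50, 21:15] → contains → no.
qa_pass [15:55, 22:55] → overlapped-by → no.
rehearsal [22:55, 23:00] → after → no.
triage [08:15, 13:30] → before → no.
Total: 1.

1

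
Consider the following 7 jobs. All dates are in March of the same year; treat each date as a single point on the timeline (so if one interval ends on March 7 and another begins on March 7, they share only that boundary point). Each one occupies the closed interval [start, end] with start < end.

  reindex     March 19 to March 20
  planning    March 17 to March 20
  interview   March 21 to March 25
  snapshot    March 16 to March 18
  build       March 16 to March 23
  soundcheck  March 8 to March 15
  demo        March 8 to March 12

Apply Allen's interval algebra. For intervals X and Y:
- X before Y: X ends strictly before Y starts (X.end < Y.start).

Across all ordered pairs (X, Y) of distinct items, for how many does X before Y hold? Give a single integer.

14

Checking all 42 ordered pairs for relation 'before'; matching pairs in alphabetical order:
(demo, build): demo before build ✓
(demo, interview): demo before interview ✓
(demo, planning): demo before planning ✓
(demo, reindex): demo before reindex ✓
(demo, snapshot): demo before snapshot ✓
(planning, interview): planning before interview ✓
(reindex, interview): reindex before interview ✓
(snapshot, interview): snapshot before interview ✓
(snapshot, reindex): snapshot before reindex ✓
(soundcheck, build): soundcheck before build ✓
(soundcheck, interview): soundcheck before interview ✓
(soundcheck, planning): soundcheck before planning ✓
(soundcheck, reindex): soundcheck before reindex ✓
(soundcheck, snapshot): soundcheck before snapshot ✓
Count: 14.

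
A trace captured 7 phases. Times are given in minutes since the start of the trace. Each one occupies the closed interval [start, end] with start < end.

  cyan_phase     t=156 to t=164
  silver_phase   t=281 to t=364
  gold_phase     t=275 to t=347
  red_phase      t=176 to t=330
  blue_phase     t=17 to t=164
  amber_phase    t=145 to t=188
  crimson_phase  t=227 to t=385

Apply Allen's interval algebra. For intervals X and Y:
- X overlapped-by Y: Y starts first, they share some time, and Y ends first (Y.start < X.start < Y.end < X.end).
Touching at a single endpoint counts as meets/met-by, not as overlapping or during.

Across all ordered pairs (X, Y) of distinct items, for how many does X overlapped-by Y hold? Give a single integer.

6

Checking all 42 ordered pairs for relation 'overlapped-by'; matching pairs in alphabetical order:
(amber_phase, blue_phase): amber_phase overlapped-by blue_phase ✓
(crimson_phase, red_phase): crimson_phase overlapped-by red_phase ✓
(gold_phase, red_phase): gold_phase overlapped-by red_phase ✓
(red_phase, amber_phase): red_phase overlapped-by amber_phase ✓
(silver_phase, gold_phase): silver_phase overlapped-by gold_phase ✓
(silver_phase, red_phase): silver_phase overlapped-by red_phase ✓
Count: 6.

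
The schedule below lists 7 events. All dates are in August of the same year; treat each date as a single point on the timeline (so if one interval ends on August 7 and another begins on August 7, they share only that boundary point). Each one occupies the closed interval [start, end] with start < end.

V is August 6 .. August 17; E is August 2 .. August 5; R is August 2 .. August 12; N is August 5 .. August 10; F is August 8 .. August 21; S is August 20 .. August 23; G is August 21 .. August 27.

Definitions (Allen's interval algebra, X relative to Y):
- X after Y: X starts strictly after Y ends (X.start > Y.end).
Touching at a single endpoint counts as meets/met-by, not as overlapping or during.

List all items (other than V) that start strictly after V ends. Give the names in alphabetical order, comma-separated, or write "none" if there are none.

G, S

Target V = [August 6, August 17].
E [August 2, August 5] → before → no.
F [August 8, August 21] → overlapped-by → no.
G [August 21, August 27] → after → yes.
N [August 5, August 10] → overlaps → no.
R [August 2, August 12] → overlaps → no.
S [August 20, August 23] → after → yes.
Result: G, S.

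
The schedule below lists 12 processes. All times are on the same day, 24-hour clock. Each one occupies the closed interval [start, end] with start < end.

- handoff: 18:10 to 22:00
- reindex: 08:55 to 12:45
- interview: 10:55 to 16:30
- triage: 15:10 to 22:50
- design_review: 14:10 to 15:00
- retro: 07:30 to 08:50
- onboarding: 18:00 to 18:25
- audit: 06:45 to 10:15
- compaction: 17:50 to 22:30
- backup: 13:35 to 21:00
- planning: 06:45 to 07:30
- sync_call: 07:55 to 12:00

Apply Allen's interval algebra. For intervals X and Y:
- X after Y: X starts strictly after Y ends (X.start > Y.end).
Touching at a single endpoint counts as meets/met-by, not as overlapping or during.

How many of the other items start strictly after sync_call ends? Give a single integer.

Target sync_call = [07:55, 12:00].
audit [06:45, 10:15] → overlaps → no.
backup [13:35, 21:00] → after → counts.
compaction [17:50, 22:30] → after → counts.
design_review [14:10, 15:00] → after → counts.
handoff [18:10, 22:00] → after → counts.
interview [10:55, 16:30] → overlapped-by → no.
onboarding [18:00, 18:25] → after → counts.
planning [06:45, 07:30] → before → no.
reindex [08:55, 12:45] → overlapped-by → no.
retro [07:30, 08:50] → overlaps → no.
triage [15:10, 22:50] → after → counts.
Total: 6.

6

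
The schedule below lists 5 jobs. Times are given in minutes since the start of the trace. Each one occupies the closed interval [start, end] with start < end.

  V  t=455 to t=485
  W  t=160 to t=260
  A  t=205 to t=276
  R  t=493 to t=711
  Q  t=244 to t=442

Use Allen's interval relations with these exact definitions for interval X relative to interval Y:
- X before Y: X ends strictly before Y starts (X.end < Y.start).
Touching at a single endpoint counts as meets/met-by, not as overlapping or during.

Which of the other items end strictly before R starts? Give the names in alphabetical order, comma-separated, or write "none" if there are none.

Target R = [t=493, t=711].
A [t=205, t=276] → before → yes.
Q [t=244, t=442] → before → yes.
V [t=455, t=485] → before → yes.
W [t=160, t=260] → before → yes.
Result: A, Q, V, W.

A, Q, V, W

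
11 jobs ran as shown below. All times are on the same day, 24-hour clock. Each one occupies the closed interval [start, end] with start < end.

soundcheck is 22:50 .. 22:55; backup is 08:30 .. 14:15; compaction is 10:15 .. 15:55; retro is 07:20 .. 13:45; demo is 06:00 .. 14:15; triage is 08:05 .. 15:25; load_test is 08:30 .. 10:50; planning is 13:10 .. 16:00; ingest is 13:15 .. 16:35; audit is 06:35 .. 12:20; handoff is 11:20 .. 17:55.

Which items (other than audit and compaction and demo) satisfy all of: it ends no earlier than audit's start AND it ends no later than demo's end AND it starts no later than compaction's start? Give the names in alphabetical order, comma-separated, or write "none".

backup, load_test, retro

Conditions: its end is no earlier than audit's start (X.end >= 06:35) AND its end is no later than demo's end (X.end <= 14:15) AND its start is no later than compaction's start (X.start <= 10:15).
backup: end 14:15 >= 06:35? ✓; end 14:15 <= 14:15? ✓; start 08:30 <= 10:15? ✓ → yes.
handoff: end 17:55 >= 06:35? ✓; end 17:55 <= 14:15? ✗; start 11:20 <= 10:15? ✗ → no.
ingest: end 16:35 >= 06:35? ✓; end 16:35 <= 14:15? ✗; start 13:15 <= 10:15? ✗ → no.
load_test: end 10:50 >= 06:35? ✓; end 10:50 <= 14:15? ✓; start 08:30 <= 10:15? ✓ → yes.
planning: end 16:00 >= 06:35? ✓; end 16:00 <= 14:15? ✗; start 13:10 <= 10:15? ✗ → no.
retro: end 13:45 >= 06:35? ✓; end 13:45 <= 14:15? ✓; start 07:20 <= 10:15? ✓ → yes.
soundcheck: end 22:55 >= 06:35? ✓; end 22:55 <= 14:15? ✗; start 22:50 <= 10:15? ✗ → no.
triage: end 15:25 >= 06:35? ✓; end 15:25 <= 14:15? ✗; start 08:05 <= 10:15? ✓ → no.
Result: backup, load_test, retro.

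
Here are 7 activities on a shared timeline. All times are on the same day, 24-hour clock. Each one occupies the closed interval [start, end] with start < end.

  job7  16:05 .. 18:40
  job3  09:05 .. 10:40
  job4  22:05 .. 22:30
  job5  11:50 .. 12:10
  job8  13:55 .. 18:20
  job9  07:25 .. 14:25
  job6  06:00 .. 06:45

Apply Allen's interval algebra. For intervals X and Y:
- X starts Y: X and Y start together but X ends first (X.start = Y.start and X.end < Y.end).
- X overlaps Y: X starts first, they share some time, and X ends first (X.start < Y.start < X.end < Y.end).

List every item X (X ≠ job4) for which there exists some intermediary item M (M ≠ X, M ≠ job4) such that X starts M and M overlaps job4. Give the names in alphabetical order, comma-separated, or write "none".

none

Target job4 = [22:05, 22:30].
Intermediaries M with M overlaps job4: none.
Union: none.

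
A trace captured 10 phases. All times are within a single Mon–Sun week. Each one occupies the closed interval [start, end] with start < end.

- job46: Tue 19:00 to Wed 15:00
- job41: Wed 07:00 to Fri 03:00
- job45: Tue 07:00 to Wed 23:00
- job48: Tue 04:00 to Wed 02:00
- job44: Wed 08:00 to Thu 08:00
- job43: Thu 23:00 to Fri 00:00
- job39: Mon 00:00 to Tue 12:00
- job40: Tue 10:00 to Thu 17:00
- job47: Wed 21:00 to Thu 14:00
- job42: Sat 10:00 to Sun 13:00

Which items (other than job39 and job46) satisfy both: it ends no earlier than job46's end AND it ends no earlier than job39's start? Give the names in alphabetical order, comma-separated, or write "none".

Conditions: its end is no earlier than job46's end (X.end >= Wed 15:00) AND its end is no earlier than job39's start (X.end >= Mon 00:00).
job40: end Thu 17:00 >= Wed 15:00? ✓; end Thu 17:00 >= Mon 00:00? ✓ → yes.
job41: end Fri 03:00 >= Wed 15:00? ✓; end Fri 03:00 >= Mon 00:00? ✓ → yes.
job42: end Sun 13:00 >= Wed 15:00? ✓; end Sun 13:00 >= Mon 00:00? ✓ → yes.
job43: end Fri 00:00 >= Wed 15:00? ✓; end Fri 00:00 >= Mon 00:00? ✓ → yes.
job44: end Thu 08:00 >= Wed 15:00? ✓; end Thu 08:00 >= Mon 00:00? ✓ → yes.
job45: end Wed 23:00 >= Wed 15:00? ✓; end Wed 23:00 >= Mon 00:00? ✓ → yes.
job47: end Thu 14:00 >= Wed 15:00? ✓; end Thu 14:00 >= Mon 00:00? ✓ → yes.
job48: end Wed 02:00 >= Wed 15:00? ✗; end Wed 02:00 >= Mon 00:00? ✓ → no.
Result: job40, job41, job42, job43, job44, job45, job47.

job40, job41, job42, job43, job44, job45, job47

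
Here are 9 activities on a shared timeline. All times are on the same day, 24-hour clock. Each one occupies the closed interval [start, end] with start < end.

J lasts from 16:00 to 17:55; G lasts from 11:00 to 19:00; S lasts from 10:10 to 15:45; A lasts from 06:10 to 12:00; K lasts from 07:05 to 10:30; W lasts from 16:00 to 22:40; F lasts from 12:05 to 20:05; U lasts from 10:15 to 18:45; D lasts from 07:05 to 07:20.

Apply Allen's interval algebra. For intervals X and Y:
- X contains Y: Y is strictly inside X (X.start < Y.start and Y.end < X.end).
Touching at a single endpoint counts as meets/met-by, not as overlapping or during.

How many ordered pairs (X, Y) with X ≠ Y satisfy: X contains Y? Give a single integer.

5

Checking all 72 ordered pairs for relation 'contains'; matching pairs in alphabetical order:
(A, D): A contains D ✓
(A, K): A contains K ✓
(F, J): F contains J ✓
(G, J): G contains J ✓
(U, J): U contains J ✓
Count: 5.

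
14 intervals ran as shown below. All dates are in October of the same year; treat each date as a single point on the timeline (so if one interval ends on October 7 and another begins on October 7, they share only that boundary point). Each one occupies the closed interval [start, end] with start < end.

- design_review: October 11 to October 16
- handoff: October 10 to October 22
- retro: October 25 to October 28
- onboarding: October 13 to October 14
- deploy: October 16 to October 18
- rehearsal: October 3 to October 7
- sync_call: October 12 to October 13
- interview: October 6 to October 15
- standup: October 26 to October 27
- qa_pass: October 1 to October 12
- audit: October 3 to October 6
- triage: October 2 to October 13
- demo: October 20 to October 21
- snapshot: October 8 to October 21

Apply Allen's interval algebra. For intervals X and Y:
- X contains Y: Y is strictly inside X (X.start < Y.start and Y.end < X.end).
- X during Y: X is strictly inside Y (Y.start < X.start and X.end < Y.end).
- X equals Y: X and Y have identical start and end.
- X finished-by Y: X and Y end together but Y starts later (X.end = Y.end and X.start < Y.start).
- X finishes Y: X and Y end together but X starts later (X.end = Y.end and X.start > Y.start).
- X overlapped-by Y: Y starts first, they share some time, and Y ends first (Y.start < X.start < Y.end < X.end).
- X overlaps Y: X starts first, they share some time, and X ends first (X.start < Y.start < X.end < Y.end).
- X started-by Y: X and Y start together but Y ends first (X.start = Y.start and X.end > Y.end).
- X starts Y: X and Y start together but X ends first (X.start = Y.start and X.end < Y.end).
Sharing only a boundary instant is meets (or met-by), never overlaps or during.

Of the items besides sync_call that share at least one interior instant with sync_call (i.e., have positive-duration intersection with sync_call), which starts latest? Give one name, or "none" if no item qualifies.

Target sync_call = [October 12, October 13].
audit [October 3, October 6] → before → excluded.
demo [October 20, October 21] → after → excluded.
deploy [October 16, October 18] → after → excluded.
design_review [October 11, October 16] → contains → candidate.
handoff [October 10, October 22] → contains → candidate.
interview [October 6, October 15] → contains → candidate.
onboarding [October 13, October 14] → met-by → excluded.
qa_pass [October 1, October 12] → meets → excluded.
rehearsal [October 3, October 7] → before → excluded.
retro [October 25, October 28] → after → excluded.
snapshot [October 8, October 21] → contains → candidate.
standup [October 26, October 27] → after → excluded.
triage [October 2, October 13] → finished-by → candidate.
Among candidates, latest start is October 11 → design_review.

design_review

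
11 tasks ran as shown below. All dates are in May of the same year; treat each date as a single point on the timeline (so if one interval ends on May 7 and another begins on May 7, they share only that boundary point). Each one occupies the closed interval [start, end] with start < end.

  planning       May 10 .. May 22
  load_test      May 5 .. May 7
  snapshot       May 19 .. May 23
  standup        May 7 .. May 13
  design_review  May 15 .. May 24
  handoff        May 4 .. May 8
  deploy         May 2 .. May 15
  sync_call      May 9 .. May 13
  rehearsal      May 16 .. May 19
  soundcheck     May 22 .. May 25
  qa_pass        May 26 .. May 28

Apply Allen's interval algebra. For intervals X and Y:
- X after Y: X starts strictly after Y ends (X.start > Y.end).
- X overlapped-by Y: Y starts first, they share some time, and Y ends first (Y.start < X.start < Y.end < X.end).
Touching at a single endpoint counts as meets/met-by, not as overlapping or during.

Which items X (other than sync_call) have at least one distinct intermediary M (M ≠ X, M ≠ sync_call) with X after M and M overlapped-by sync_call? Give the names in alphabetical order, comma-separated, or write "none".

qa_pass

Target sync_call = [May 9, May 13].
Intermediaries M with M overlapped-by sync_call: planning.
Via planning — items with X after planning: qa_pass.
Union: qa_pass.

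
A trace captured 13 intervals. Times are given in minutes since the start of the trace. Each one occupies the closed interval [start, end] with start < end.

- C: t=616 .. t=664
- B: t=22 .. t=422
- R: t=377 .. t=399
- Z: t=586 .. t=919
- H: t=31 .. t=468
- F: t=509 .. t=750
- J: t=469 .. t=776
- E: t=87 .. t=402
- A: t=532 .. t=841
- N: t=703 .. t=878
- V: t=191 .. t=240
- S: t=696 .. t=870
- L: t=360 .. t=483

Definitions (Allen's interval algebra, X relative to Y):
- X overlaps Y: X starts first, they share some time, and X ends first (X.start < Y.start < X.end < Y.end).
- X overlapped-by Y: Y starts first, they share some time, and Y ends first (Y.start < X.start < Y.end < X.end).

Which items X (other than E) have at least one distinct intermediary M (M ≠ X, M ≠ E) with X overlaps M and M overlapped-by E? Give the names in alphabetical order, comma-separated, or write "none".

B, H

Target E = [t=87, t=402].
Intermediaries M with M overlapped-by E: L.
Via L — items with X overlaps L: B, H.
Union: B, H.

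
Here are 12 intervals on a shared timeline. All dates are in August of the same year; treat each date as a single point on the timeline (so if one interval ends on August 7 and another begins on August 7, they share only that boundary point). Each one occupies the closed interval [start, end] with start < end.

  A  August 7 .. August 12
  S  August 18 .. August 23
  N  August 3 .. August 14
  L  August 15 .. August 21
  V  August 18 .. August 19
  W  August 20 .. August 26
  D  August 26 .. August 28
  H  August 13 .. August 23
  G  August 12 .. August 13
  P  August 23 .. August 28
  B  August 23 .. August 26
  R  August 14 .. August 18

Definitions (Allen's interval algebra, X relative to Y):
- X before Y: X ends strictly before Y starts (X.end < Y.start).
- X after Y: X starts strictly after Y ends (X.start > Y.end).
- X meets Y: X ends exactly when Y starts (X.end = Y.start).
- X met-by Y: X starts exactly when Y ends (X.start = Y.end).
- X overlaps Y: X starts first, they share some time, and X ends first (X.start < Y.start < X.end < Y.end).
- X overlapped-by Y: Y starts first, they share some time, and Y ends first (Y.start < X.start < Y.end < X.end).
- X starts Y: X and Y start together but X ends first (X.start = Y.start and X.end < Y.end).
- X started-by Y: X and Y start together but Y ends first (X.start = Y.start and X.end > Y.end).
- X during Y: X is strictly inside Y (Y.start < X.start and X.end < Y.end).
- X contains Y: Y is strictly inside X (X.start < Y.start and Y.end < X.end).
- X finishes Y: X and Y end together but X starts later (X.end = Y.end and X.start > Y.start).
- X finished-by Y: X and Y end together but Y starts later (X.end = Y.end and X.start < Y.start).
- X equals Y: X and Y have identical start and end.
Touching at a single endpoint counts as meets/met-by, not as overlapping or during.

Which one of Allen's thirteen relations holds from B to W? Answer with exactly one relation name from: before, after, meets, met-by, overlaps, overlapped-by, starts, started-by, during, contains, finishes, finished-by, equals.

B = [August 23, August 26]; W = [August 20, August 26].
Compare endpoints: B.start > W.start, B.start < W.end, B.end > W.start, B.end = W.end.
That pattern is 'finishes'.

finishes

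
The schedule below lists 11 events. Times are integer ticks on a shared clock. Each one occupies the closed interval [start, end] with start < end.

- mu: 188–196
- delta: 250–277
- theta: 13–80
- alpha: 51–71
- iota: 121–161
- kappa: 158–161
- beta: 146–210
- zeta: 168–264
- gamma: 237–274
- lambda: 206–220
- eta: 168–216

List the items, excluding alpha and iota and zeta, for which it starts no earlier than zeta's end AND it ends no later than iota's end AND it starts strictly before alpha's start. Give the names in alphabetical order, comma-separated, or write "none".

none

Conditions: its start is no earlier than zeta's end (X.start >= 264) AND its end is no later than iota's end (X.end <= 161) AND its start is strictly before alpha's start (X.start < 51).
beta: start 146 >= 264? ✗; end 210 <= 161? ✗; start 146 < 51? ✗ → no.
delta: start 250 >= 264? ✗; end 277 <= 161? ✗; start 250 < 51? ✗ → no.
eta: start 168 >= 264? ✗; end 216 <= 161? ✗; start 168 < 51? ✗ → no.
gamma: start 237 >= 264? ✗; end 274 <= 161? ✗; start 237 < 51? ✗ → no.
kappa: start 158 >= 264? ✗; end 161 <= 161? ✓; start 158 < 51? ✗ → no.
lambda: start 206 >= 264? ✗; end 220 <= 161? ✗; start 206 < 51? ✗ → no.
mu: start 188 >= 264? ✗; end 196 <= 161? ✗; start 188 < 51? ✗ → no.
theta: start 13 >= 264? ✗; end 80 <= 161? ✓; start 13 < 51? ✓ → no.
Result: none.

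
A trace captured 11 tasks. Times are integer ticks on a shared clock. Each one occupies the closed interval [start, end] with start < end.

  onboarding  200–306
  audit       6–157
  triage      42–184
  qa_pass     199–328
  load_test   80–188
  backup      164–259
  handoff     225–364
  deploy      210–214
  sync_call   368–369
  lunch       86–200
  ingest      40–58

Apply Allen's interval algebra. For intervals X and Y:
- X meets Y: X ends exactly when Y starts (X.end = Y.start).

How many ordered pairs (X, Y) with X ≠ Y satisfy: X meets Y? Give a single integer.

1

Checking all 110 ordered pairs for relation 'meets'; matching pairs in alphabetical order:
(lunch, onboarding): lunch meets onboarding ✓
Count: 1.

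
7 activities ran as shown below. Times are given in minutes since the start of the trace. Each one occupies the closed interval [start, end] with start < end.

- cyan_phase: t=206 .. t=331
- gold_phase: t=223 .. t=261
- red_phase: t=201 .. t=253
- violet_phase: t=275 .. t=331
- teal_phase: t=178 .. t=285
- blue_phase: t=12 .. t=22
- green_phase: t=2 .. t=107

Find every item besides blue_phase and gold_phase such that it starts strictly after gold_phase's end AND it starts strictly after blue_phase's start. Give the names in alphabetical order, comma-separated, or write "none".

Conditions: its start is strictly after gold_phase's end (X.start > t=261) AND its start is strictly after blue_phase's start (X.start > t=12).
cyan_phase: start t=206 > t=261? ✗; start t=206 > t=12? ✓ → no.
green_phase: start t=2 > t=261? ✗; start t=2 > t=12? ✗ → no.
red_phase: start t=201 > t=261? ✗; start t=201 > t=12? ✓ → no.
teal_phase: start t=178 > t=261? ✗; start t=178 > t=12? ✓ → no.
violet_phase: start t=275 > t=261? ✓; start t=275 > t=12? ✓ → yes.
Result: violet_phase.

violet_phase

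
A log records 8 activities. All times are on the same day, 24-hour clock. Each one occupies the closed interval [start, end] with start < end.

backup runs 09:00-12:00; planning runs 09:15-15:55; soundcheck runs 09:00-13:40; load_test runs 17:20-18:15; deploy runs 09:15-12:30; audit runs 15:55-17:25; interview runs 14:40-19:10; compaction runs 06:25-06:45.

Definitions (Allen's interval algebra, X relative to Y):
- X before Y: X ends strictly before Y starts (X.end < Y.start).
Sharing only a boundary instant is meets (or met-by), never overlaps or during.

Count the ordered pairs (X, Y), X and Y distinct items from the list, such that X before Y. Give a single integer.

Checking all 56 ordered pairs for relation 'before'; matching pairs in alphabetical order:
(backup, audit): backup before audit ✓
(backup, interview): backup before interview ✓
(backup, load_test): backup before load_test ✓
(compaction, audit): compaction before audit ✓
(compaction, backup): compaction before backup ✓
(compaction, deploy): compaction before deploy ✓
(compaction, interview): compaction before interview ✓
(compaction, load_test): compaction before load_test ✓
(compaction, planning): compaction before planning ✓
(compaction, soundcheck): compaction before soundcheck ✓
(deploy, audit): deploy before audit ✓
(deploy, interview): deploy before interview ✓
(deploy, load_test): deploy before load_test ✓
(planning, load_test): planning before load_test ✓
(soundcheck, audit): soundcheck before audit ✓
(soundcheck, interview): soundcheck before interview ✓
(soundcheck, load_test): soundcheck before load_test ✓
Count: 17.

17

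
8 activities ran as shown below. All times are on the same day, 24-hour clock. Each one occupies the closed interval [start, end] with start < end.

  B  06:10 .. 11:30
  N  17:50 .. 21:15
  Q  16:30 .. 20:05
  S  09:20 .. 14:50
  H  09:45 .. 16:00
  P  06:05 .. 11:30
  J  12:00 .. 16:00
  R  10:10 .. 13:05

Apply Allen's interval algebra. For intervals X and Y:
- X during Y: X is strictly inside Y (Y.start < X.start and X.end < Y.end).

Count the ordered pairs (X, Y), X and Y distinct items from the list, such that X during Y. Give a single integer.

2

Checking all 56 ordered pairs for relation 'during'; matching pairs in alphabetical order:
(R, H): R during H ✓
(R, S): R during S ✓
Count: 2.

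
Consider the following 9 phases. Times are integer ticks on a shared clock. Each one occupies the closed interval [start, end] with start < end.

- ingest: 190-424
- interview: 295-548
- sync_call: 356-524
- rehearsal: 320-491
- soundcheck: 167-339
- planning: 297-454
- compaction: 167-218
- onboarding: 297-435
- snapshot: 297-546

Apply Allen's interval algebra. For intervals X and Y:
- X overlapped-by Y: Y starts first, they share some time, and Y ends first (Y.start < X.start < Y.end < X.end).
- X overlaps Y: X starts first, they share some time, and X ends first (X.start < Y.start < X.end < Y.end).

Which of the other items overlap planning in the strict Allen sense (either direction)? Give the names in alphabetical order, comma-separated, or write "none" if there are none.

Target planning = [297, 454].
compaction [167, 218] → before → no.
ingest [190, 424] → overlaps → yes.
interview [295, 548] → contains → no.
onboarding [297, 435] → starts → no.
rehearsal [320, 491] → overlapped-by → yes.
snapshot [297, 546] → started-by → no.
soundcheck [167, 339] → overlaps → yes.
sync_call [356, 524] → overlapped-by → yes.
Result: ingest, rehearsal, soundcheck, sync_call.

ingest, rehearsal, soundcheck, sync_call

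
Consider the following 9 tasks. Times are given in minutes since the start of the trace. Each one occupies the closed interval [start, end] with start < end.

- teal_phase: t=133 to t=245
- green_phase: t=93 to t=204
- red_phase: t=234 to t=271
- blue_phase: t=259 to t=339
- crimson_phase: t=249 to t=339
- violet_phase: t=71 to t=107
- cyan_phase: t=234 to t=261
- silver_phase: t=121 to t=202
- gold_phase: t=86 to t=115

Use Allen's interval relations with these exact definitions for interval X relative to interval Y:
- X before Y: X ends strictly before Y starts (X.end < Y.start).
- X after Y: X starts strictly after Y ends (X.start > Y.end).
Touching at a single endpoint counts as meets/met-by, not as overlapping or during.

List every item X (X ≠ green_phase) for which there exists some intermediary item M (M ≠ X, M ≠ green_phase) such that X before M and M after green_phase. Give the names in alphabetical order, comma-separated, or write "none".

Target green_phase = [t=93, t=204].
Intermediaries M with M after green_phase: blue_phase, crimson_phase, cyan_phase, red_phase.
Via blue_phase — items with X before blue_phase: gold_phase, silver_phase, teal_phase, violet_phase.
Via crimson_phase — items with X before crimson_phase: gold_phase, silver_phase, teal_phase, violet_phase.
Via cyan_phase — items with X before cyan_phase: gold_phase, silver_phase, violet_phase.
Via red_phase — items with X before red_phase: gold_phase, silver_phase, violet_phase.
Union: gold_phase, silver_phase, teal_phase, violet_phase.

gold_phase, silver_phase, teal_phase, violet_phase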